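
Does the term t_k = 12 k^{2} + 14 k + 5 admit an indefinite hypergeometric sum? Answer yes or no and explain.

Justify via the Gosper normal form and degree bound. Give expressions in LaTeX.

Yes. s_k = k^{2} \left(4 k + 1\right).

Step 1: r(k) = (12*k**2 + 38*k + 31)/(12*k**2 + 14*k + 5).
So A=1 and B=1, with C=k**2 + 7*k/6 + 5/12.
Set up (1)·f(k+1) − (1)·f(k) − (k**2 + 7*k/6 + 5/12) = 0.
Bound: deg f ≤ 3.
Match coefficients ⇒ f(k) = k**2*(4*k + 1)/12.
Certificate R = B(k−1)f/C = k**2*(4*k + 1)/(12*k**2 + 14*k + 5) gives s_k = k**2*(4*k + 1).
Verify: 12*k**2 + 14*k + 5 matches t_k.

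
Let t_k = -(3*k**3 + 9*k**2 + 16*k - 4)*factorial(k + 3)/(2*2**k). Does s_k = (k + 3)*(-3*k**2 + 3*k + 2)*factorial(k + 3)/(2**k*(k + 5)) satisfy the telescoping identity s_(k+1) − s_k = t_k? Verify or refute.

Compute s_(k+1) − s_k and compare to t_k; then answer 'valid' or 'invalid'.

Invalid: residual (3*k**4 + 24*k**3 + 55*k**2 + 82*k - 16)*factorial(k + 3)/(2**k*(k + 5)*(k + 6)) ≠ 0.

s_(k+1) = -(k + 4)*(3*k**2 + 3*k - 2)*factorial(k + 4)/(2*2**k*(k + 6))
s_(k+1) − s_k = -(3*k**5 + 36*k**4 + 157*k**3 + 332*k**2 + 272*k - 88)*factorial(k + 3)/(2*2**k*(k + 5)*(k + 6))
(s_(k+1) − s_k) − t_k = (3*k**4 + 24*k**3 + 55*k**2 + 82*k - 16)*factorial(k + 3)/(2**k*(k + 5)*(k + 6))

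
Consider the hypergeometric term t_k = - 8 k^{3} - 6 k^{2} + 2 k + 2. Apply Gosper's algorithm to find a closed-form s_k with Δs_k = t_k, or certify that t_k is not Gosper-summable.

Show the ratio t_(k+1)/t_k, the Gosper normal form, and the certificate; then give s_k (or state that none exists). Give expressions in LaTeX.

Step 1: r(k) = (4*k**3 + 15*k**2 + 17*k + 5)/(4*k**3 + 3*k**2 - k - 1).
Factor: A=1; B=1; C=k**3 + 3*k**2/4 - k/4 - 1/4.
f must satisfy (1)·f(k+1) − (1)·f(k) = k**3 + 3*k**2/4 - k/4 - 1/4.
d = 4 from the (0,0,3) case.
Match coefficients ⇒ f(k) = k**2*(k**2 - k - 1)/4.
So s_k = (B(k−1)f/C)·t_k = (k**2*(k**2 - k - 1)/(4*k**3 + 3*k**2 - k - 1))·t_k = 2*k**2*(-k**2 + k + 1).
Verify: -8*k**3 - 6*k**2 + 2*k + 2 matches t_k.

s_k = 2 k^{2} \left(- k^{2} + k + 1\right)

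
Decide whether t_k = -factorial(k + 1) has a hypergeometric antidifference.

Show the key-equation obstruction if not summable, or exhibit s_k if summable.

No — key equation has no polynomial f.

Compute t_(k+1)/t_k: get k + 2.
A = k + 2, B = 1, C = 1.
Need (k + 2)·f(k+1) − (1)·f(k) = 1.
d = -1 from the (1,0,0) case.
Negative degree bound (-1): no f exists, t_k not Gosper-summable.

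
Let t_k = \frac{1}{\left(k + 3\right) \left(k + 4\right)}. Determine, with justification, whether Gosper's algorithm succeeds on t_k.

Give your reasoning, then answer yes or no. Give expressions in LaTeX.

Yes. s_k = \frac{k}{3 \left(k + 3\right)}.

t_(k+1)/t_k = (k + 3)/(k + 5).
Take A(k)=k + 3, B(k)=k + 5, C(k)=1.
Key eq: (k + 3)·f(k+1) = (k + 4)·f(k) + (1).
deg f ≤ 1 (via 1,1,0).
A polynomial solution: f(k) = k/3.
Then R = B(k−1)f/C = k*(k + 4)/3, so s_k = R(k)·t_k = k/(3*(k + 3)).
s_(k+1) − s_k = 1/(k**2 + 7*k + 12) = t_k.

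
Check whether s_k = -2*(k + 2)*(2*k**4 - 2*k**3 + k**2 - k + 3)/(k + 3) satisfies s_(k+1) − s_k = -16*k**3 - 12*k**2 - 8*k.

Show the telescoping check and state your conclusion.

s_(k+1) = 2*(-2*k**5 - 12*k**4 - 25*k**3 - 24*k**2 - 12*k - 9)/(k + 4)
s_(k+1) − s_k = 2*(-8*k**5 - 56*k**4 - 110*k**3 - 79*k**2 - 35*k - 3)/(k**2 + 7*k + 12)
(s_(k+1) − s_k) − t_k = 2*(6*k**4 + 32*k**3 + 21*k**2 + 13*k - 3)/(k**2 + 7*k + 12)

Invalid: residual 2*(6*k**4 + 32*k**3 + 21*k**2 + 13*k - 3)/(k**2 + 7*k + 12) ≠ 0.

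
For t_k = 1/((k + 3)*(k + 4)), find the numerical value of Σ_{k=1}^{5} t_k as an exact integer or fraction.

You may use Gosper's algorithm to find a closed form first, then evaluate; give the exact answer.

Σ = 5/36

r(k) = (k + 3)/(k + 5) after simplifying.
Gosper form: A/B · C(k+1)/C(k) with A=k + 3, B=k + 5, C=1.
Need (k + 3)·f(k+1) − (k + 4)·f(k) = 1.
Degrees (1,1,0) ⇒ d ≤ 1.
Coefficient equations give f(k) = k/3.
Then R = B(k−1)f/C = k*(k + 4)/3, so s_k = R(k)·t_k = k/(3*(k + 3)).
Check: Δs_k = 1/(k**2 + 7*k + 12). ✓
Telescoping: Σ = s_(6) − s_(1) = 2/9 − (1/12) = 5/36.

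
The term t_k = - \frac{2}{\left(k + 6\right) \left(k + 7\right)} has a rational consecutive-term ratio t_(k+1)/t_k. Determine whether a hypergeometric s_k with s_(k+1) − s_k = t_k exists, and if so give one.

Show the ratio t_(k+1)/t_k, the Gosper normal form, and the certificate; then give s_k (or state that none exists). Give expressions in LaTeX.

s_k = - \frac{k}{3 k + 18}

The ratio is (k + 6)/(k + 8).
Take A(k)=k + 6, B(k)=k + 8, C(k)=1.
Key eq: (k + 6)·f(k+1) = (k + 7)·f(k) + (1).
d = 1 from the (1,1,0) case.
Solving with deg f ≤ 1: f(k) = k/6.
So s_k = (B(k−1)f/C)·t_k = (k*(k + 7)/6)·t_k = -k/(3*k + 18).
Δs = -2/(k**2 + 13*k + 42), as required.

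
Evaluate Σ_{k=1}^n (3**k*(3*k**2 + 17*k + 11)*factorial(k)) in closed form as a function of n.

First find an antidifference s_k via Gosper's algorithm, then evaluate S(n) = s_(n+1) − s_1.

S(n) = 3*3**n*n**2*factorial(n) + 18*3**n*n*factorial(n) + 15*3**n*factorial(n) - 15

Compute t_(k+1)/t_k: get 3*(3*k**3 + 26*k**2 + 54*k + 31)/(3*k**2 + 17*k + 11).
Gosper form: A/B · C(k+1)/C(k) with A=3*k + 3, B=1, C=k**2 + 17*k/3 + 11/3.
Need (3*k + 3)·f(k+1) − (1)·f(k) = k**2 + 17*k/3 + 11/3.
deg f ≤ 1 (via 1,0,2).
Solve for f: f(k) = (k + 4)/3 (degree 1 ≤ 1).
Get s_k = R·t_k = 3**k*(k + 4)*factorial(k) with R(k) = B(k−1)f(k)/C(k) = (k + 4)/(3*k**2 + 17*k + 11).
Check: Δs_k = 3**k*(3*k**2 + 17*k + 11)*factorial(k). ✓
Telescope: S(n) = s_(n+1) − s_(1) = 3**(n + 1)*(n + 5)*factorial(n + 1) − (15) = 3*3**n*n**2*factorial(n) + 18*3**n*n*factorial(n) + 15*3**n*factorial(n) - 15.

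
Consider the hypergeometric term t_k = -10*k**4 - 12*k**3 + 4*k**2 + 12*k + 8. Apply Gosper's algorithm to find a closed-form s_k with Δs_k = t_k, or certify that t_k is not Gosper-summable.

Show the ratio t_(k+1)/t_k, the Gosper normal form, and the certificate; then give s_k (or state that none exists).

The ratio is (5*k**4 + 26*k**3 + 46*k**2 + 28*k - 1)/(5*k**4 + 6*k**3 - 2*k**2 - 6*k - 4).
Gosper form: A/B · C(k+1)/C(k) with A=1, B=1, C=k**4 + 6*k**3/5 - 2*k**2/5 - 6*k/5 - 4/5.
f must satisfy (1)·f(k+1) − (1)·f(k) = k**4 + 6*k**3/5 - 2*k**2/5 - 6*k/5 - 4/5.
deg f ≤ 5 (via 0,0,4).
Match coefficients ⇒ f(k) = k*(2*k**4 - 2*k**3 - 4*k**2 - k - 3)/10.
R(k) = B(k−1)·f(k)/C(k) = k*(2*k**4 - 2*k**3 - 4*k**2 - k - 3)/(2*(5*k**4 + 6*k**3 - 2*k**2 - 6*k - 4)); s_k = R·t_k = k*(-2*k**4 + 2*k**3 + 4*k**2 + k + 3).
Verify: -10*k**4 - 12*k**3 + 4*k**2 + 12*k + 8 matches t_k.

s_k = k*(-2*k**4 + 2*k**3 + 4*k**2 + k + 3)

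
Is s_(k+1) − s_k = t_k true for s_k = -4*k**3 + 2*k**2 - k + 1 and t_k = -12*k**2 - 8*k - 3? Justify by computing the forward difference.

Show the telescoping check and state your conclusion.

Valid — Δs_k = t_k.

s_(k+1) = -k - 4*(k + 1)**3 + 2*(k + 1)**2
s_(k+1) − s_k = -12*k**2 - 8*k - 3
(s_(k+1) − s_k) − t_k = 0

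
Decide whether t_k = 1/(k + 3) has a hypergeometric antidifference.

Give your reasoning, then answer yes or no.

Step 1: r(k) = (k + 3)/(k + 4).
Factor: A=k + 3; B=k + 4; C=1.
f must satisfy (k + 3)·f(k+1) − (k + 3)·f(k) = 1.
From deg A=1, deg B=1, deg C=0: d=0.
Put f(k) = c0: A·f(k+1) − B(k−1)·f(k) − C = -1; need -1 = 0 — inconsistent ⇒ no f, not summable.

No; the coefficient equations for f are inconsistent.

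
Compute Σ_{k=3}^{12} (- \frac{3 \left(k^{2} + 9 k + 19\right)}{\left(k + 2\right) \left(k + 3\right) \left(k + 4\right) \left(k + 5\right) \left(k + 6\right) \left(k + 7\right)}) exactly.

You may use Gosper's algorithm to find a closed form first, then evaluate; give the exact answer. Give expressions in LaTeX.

t_(k+1)/t_k = (k + 2)*(9*k + (k + 1)**2 + 28)/((k + 8)*(k**2 + 9*k + 19)).
Take A(k)=k + 2, B(k)=k + 8, C(k)=k**2 + 9*k + 19.
Solve (k + 2)·f(k+1) − (k + 7)·f(k) = k**2 + 9*k + 19.
d = 5 from the (1,1,2) case.
Solve for f: f(k) = k*(k + 3)*(k + 5)*(k**2 + 12*k + 44)/144 (degree 5 ≤ 5).
Get s_k = R·t_k = k*(-k**2 - 12*k - 44)/(48*(k**3 + 12*k**2 + 44*k + 48)) with R(k) = B(k−1)f(k)/C(k) = k*(k + 3)*(k + 5)*(k + 7)*(k**2 + 12*k + 44)/(144*(k**2 + 9*k + 19)).
s_(k+1) − s_k = 3*(-k**2 - 9*k - 19)/(k**6 + 27*k**5 + 295*k**4 + 1665*k**3 + 5104*k**2 + 8028*k + 5040) = t_k.
Sum = s_(13) − s_(3); s_(13) = -533/25840, s_(3) = -89/5040 ⇒ -302/101745.

Σ = -302/101745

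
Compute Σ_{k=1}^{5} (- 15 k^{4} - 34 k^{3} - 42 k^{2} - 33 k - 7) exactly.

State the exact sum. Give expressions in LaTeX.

Σ = -25175

Ratio r(k) = (15*k**4 + 94*k**3 + 234*k**2 + 279*k + 131)/(15*k**4 + 34*k**3 + 42*k**2 + 33*k + 7).
A = 1, B = 1, C = k**4 + 34*k**3/15 + 14*k**2/5 + 11*k/5 + 7/15.
Need (1)·f(k+1) − (1)·f(k) = k**4 + 34*k**3/15 + 14*k**2/5 + 11*k/5 + 7/15.
From deg A=0, deg B=0, deg C=4: d=5.
Match coefficients ⇒ f(k) = k*(3*k**4 + k**3 + 2*k**2 + 4*k - 3)/15.
Then R = B(k−1)f/C = k*(3*k**4 + k**3 + 2*k**2 + 4*k - 3)/(15*k**4 + 34*k**3 + 42*k**2 + 33*k + 7), so s_k = R(k)·t_k = k*(-3*k**4 - k**3 - 2*k**2 - 4*k + 3).
s_(k+1) − s_k = -15*k**4 - 34*k**3 - 42*k**2 - 33*k - 7 = t_k.
Evaluate s at k=6 and k=1: -25182 and -7; difference -25175.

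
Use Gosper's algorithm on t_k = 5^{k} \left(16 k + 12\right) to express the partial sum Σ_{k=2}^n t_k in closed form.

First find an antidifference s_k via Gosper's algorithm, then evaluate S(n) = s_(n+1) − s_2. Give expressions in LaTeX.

S(n) = 20 \cdot 5^{n} n + 10 \cdot 5^{n} - 150

t_(k+1)/t_k = 5*(4*k + 7)/(4*k + 3).
A = 5, B = 1, C = k + 3/4.
Key eq: (5)·f(k+1) = (1)·f(k) + (k + 3/4).
Bound: deg f ≤ 1.
A polynomial solution: f(k) = (2*k - 1)/8.
Get s_k = R·t_k = 5**k*(4*k - 2) with R(k) = B(k−1)f(k)/C(k) = (2*k - 1)/(2*(4*k + 3)).
Δs = 5**k*(16*k + 12), as required.
Evaluate: s_(n+1) = 5**(n + 1)*(4*n + 2); subtract s_(2) = 150 ⇒ S(n) = 20*5**n*n + 10*5**n - 150.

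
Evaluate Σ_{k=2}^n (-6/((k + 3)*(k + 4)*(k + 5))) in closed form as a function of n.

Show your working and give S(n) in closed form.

S(n) = (-n**2 - 9*n + 10)/(10*(n**2 + 9*n + 20))

r(k) = (k + 3)/(k + 6) after simplifying.
Gosper form: A/B · C(k+1)/C(k) with A=k + 3, B=k + 6, C=1.
f must satisfy (k + 3)·f(k+1) − (k + 5)·f(k) = 1.
Degrees (1,1,0) ⇒ d ≤ 2.
Solving with deg f ≤ 2: f(k) = k*(k + 7)/24.
So s_k = (B(k−1)f/C)·t_k = (k*(k + 5)*(k + 7)/24)·t_k = k*(-k - 7)/(4*(k + 3)*(k + 4)).
Δs = -6/(k**3 + 12*k**2 + 47*k + 60), as required.
Telescope: S(n) = s_(n+1) − s_(2) = (-n**2 - 9*n - 8)/(4*(n**2 + 9*n + 20)) − (-3/20) = (-n**2 - 9*n + 10)/(10*(n**2 + 9*n + 20)).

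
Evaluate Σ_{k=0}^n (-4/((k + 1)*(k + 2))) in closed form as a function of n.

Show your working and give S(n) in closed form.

t_(k+1)/t_k = (k + 1)/(k + 3).
Factor: A=k + 1; B=k + 3; C=1.
Key eq: (k + 1)·f(k+1) = (k + 2)·f(k) + (1).
deg f ≤ 1 (via 1,1,0).
Match coefficients ⇒ f(k) = k.
Certificate R = B(k−1)f/C = k*(k + 2) gives s_k = -4*k/(k + 1).
Verify: -4/(k**2 + 3*k + 2) matches t_k.
Σ_(k=0)^n t_k = s_(n+1) − s_(0) = (4*(-n - 1)/(n + 2)) − (0), i.e. 4*(-n - 1)/(n + 2).

S(n) = 4*(-n - 1)/(n + 2)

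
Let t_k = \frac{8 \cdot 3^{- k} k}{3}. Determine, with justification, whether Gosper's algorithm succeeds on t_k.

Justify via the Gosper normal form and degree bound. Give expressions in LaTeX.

r(k) = (k + 1)/(3*k) after simplifying.
Take A(k)=1/3, B(k)=1, C(k)=k.
Key eq: (1/3)·f(k+1) = (1)·f(k) + (k).
Bound: deg f ≤ 1.
Solve for f: f(k) = -3*(2*k + 1)/4 (degree 1 ≤ 1).
So s_k = (B(k−1)f/C)·t_k = (-3*(2*k + 1)/(4*k))·t_k = 2*(-2*k - 1)/3**k.
s_(k+1) − s_k = 8*k/(3*3**k) = t_k.

Yes. s_k = 2 \cdot 3^{- k} \left(- 2 k - 1\right).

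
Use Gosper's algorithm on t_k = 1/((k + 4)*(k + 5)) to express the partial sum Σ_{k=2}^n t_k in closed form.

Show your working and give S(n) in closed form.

Ratio r(k) = (k + 4)/(k + 6).
Gosper form: A/B · C(k+1)/C(k) with A=k + 4, B=k + 6, C=1.
f must satisfy (k + 4)·f(k+1) − (k + 5)·f(k) = 1.
Degrees (1,1,0) ⇒ d ≤ 1.
A polynomial solution: f(k) = k/4.
So s_k = (B(k−1)f/C)·t_k = (k*(k + 5)/4)·t_k = k/(4*(k + 4)).
Verify: 1/(k**2 + 9*k + 20) matches t_k.
s_(n+1) = (n + 1)/(4*(n + 5)) and s_(2) = 1/12, so S(n) = (n - 1)/(6*(n + 5)).

S(n) = (n - 1)/(6*(n + 5))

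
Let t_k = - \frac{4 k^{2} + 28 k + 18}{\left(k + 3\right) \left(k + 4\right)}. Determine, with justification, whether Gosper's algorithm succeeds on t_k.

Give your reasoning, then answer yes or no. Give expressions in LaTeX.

Yes. s_k = - \frac{2 k \left(2 k + 1\right)}{k + 3}.

The ratio is (k + 3)*(14*k + 2*(k + 1)**2 + 23)/((k + 5)*(2*k**2 + 14*k + 9)).
Factor: A=k + 3; B=k + 5; C=k**2 + 7*k + 9/2.
Key eq: (k + 3)·f(k+1) = (k + 4)·f(k) + (k**2 + 7*k + 9/2).
d = 2 from the (1,1,2) case.
Solve for f: f(k) = k*(2*k + 1)/2 (degree 2 ≤ 2).
R(k) = B(k−1)·f(k)/C(k) = k*(k + 4)*(2*k + 1)/(2*k**2 + 14*k + 9); s_k = R·t_k = -2*k*(2*k + 1)/(k + 3).
s_(k+1) − s_k = 2*(-2*k**2 - 14*k - 9)/(k**2 + 7*k + 12) = t_k.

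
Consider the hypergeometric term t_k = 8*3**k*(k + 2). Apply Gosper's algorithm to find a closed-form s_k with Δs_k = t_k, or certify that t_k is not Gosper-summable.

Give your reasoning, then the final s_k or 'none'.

s_k = 3**k*(4*k + 2)

t_(k+1)/t_k = 3*(k + 3)/(k + 2).
Take A(k)=3, B(k)=1, C(k)=k + 2.
Solve (3)·f(k+1) − (1)·f(k) = k + 2.
Bound: deg f ≤ 1.
Solve for f: f(k) = (2*k + 1)/4 (degree 1 ≤ 1).
Get s_k = R·t_k = 3**k*(4*k + 2) with R(k) = B(k−1)f(k)/C(k) = (2*k + 1)/(4*(k + 2)).
Verify: 8*3**k*(k + 2) matches t_k.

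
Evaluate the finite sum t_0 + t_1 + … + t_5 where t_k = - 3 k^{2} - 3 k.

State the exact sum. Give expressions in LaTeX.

t_(k+1)/t_k = (k + 2)/k.
Take A(k)=1, B(k)=1, C(k)=k**2 + k.
Set up (1)·f(k+1) − (1)·f(k) − (k**2 + k) = 0.
Degrees (0,0,2) ⇒ d ≤ 3.
Solve for f: f(k) = k*(k - 1)*(k + 1)/3 (degree 3 ≤ 3).
So s_k = (B(k−1)f/C)·t_k = ((k - 1)/3)·t_k = -k**3 + k.
s_(k+1) − s_k = 3*k*(-k - 1) = t_k.
Σ_(k=0)^(5) t_k = s_(6) − s_(0) = -210 − (0) = -210.

Σ = -210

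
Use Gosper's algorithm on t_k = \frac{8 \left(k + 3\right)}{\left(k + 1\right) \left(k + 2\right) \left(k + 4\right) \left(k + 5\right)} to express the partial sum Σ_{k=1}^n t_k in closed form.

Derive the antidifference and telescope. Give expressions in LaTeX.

Ratio r(k) = (k + 1)*(k + 4)**2/((k + 3)**2*(k + 6)).
Gosper form: A/B · C(k+1)/C(k) with A=k + 1, B=k + 6, C=k**2 + 6*k + 9.
Key eq: (k + 1)·f(k+1) = (k + 5)·f(k) + (k**2 + 6*k + 9).
Bound: deg f ≤ 4.
Match coefficients ⇒ f(k) = k*(k + 2)*(k + 3)*(k + 5)/8.
Then R = B(k−1)f/C = k*(k + 2)*(k + 5)**2/(8*(k + 3)), so s_k = R(k)·t_k = k*(k + 5)/(k**2 + 5*k + 4).
s_(k+1) − s_k = 8*(k + 3)/(k**4 + 12*k**3 + 49*k**2 + 78*k + 40) = t_k.
Σ_(k=1)^n t_k = s_(n+1) − s_(1) = ((n**2 + 7*n + 6)/(n**2 + 7*n + 10)) − (3/5), i.e. 2*n*(n + 7)/(5*(n**2 + 7*n + 10)).

S(n) = \frac{2 n \left(n + 7\right)}{5 \left(n^{2} + 7 n + 10\right)}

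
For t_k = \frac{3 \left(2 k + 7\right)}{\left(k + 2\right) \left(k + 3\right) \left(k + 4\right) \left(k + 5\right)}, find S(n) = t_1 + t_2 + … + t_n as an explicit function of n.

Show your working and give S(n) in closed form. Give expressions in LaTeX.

S(n) = \frac{n \left(n + 8\right)}{5 \left(n^{2} + 8 n + 15\right)}

Ratio r(k) = (k + 2)*(2*k + 9)/((k + 6)*(2*k + 7)).
Factor: A=k + 2; B=k + 6; C=k + 7/2.
Key eq: (k + 2)·f(k+1) = (k + 5)·f(k) + (k + 7/2).
Bound: deg f ≤ 3.
Solve for f: f(k) = k*(k + 3)*(k + 6)/16 (degree 3 ≤ 3).
So s_k = (B(k−1)f/C)·t_k = (k*(k + 3)*(k + 5)*(k + 6)/(8*(2*k + 7)))·t_k = 3*k*(k + 6)/(8*(k**2 + 6*k + 8)).
Verify: 3*(2*k + 7)/(k**4 + 14*k**3 + 71*k**2 + 154*k + 120) matches t_k.
Σ_(k=1)^n t_k = s_(n+1) − s_(1) = (3*(n**2 + 8*n + 7)/(8*(n**2 + 8*n + 15))) − (7/40), i.e. n*(n + 8)/(5*(n**2 + 8*n + 15)).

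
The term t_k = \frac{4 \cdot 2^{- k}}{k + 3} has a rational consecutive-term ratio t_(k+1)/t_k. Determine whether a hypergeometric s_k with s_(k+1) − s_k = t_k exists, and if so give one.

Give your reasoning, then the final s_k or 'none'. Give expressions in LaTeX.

t_(k+1)/t_k = (k + 3)/(2*(k + 4)).
Gosper form: A/B · C(k+1)/C(k) with A=k/2 + 3/2, B=k + 4, C=1.
Need (k/2 + 3/2)·f(k+1) − (k + 3)·f(k) = 1.
From deg A=1, deg B=1, deg C=0: d=-1.
Negative degree bound (-1): no f exists, t_k not Gosper-summable.

none — t_k is not Gosper-summable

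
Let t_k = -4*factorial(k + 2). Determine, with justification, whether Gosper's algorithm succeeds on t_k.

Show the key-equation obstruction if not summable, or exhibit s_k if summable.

No — key equation has no polynomial f.

r(k) = k + 3 after simplifying.
A = k + 3, B = 1, C = 1.
Need (k + 3)·f(k+1) − (1)·f(k) = 1.
Bound: deg f ≤ -1.
d = -1 < 0 ⇒ no nonzero polynomial f; not summable.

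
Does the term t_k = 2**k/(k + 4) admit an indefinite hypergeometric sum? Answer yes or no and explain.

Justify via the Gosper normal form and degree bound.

Step 1: r(k) = 2*(k + 4)/(k + 5).
Factor: A=2*k + 8; B=k + 5; C=1.
Need (2*k + 8)·f(k+1) − (k + 4)·f(k) = 1.
Degrees (1,1,0) ⇒ d ≤ -1.
Negative degree bound (-1): no f exists, t_k not Gosper-summable.

No; the degree bound rules out any f.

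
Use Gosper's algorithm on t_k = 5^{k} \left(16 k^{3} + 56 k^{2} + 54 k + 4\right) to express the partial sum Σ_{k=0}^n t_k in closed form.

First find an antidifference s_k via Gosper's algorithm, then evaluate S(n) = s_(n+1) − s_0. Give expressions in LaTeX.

Ratio r(k) = 5*(8*k**3 + 52*k**2 + 107*k + 65)/(8*k**3 + 28*k**2 + 27*k + 2).
Gosper form: A/B · C(k+1)/C(k) with A=5, B=1, C=k**3 + 7*k**2/2 + 27*k/8 + 1/4.
Need (5)·f(k+1) − (1)·f(k) = k**3 + 7*k**2/2 + 27*k/8 + 1/4.
d = 3 from the (0,0,3) case.
A polynomial solution: f(k) = (k - 1)*(4*k**2 + 3*k + 4)/16.
So s_k = (B(k−1)f/C)·t_k = ((k - 1)*(4*k**2 + 3*k + 4)/(2*(8*k**3 + 28*k**2 + 27*k + 2)))·t_k = 5**k*(4*k**3 - k**2 + k - 4).
Check: Δs_k = 5**k*(16*k**3 + 56*k**2 + 54*k + 4). ✓
Σ_(k=0)^n t_k = s_(n+1) − s_(0) = (5**(n + 1)*n*(4*n**2 + 11*n + 11)) − (-4), i.e. 20*5**n*n**3 + 55*5**n*n**2 + 55*5**n*n + 4.

S(n) = 20 \cdot 5^{n} n^{3} + 55 \cdot 5^{n} n^{2} + 55 \cdot 5^{n} n + 4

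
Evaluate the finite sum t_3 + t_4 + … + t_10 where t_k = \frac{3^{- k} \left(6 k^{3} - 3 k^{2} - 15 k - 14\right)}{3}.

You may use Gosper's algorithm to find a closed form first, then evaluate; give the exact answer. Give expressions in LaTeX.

Σ = 677992/177147

The ratio is (6*k**3 + 15*k**2 - 3*k - 26)/(3*(6*k**3 - 3*k**2 - 15*k - 14)).
Gosper form: A/B · C(k+1)/C(k) with A=1/3, B=1, C=k**3 - k**2/2 - 5*k/2 - 7/3.
Set up (1/3)·f(k+1) − (1)·f(k) − (k**3 - k**2/2 - 5*k/2 - 7/3) = 0.
Degrees (0,0,3) ⇒ d ≤ 3.
A polynomial solution: f(k) = -(3*k**3 + 3*k**2 - 4)/2.
So s_k = (B(k−1)f/C)·t_k = (-3*(3*k**3 + 3*k**2 - 4)/(6*k**3 - 3*k**2 - 15*k - 14))·t_k = (-3*k**3 - 3*k**2 + 4)/3**k.
Verify: (6*k**3 - 3*k**2 - 15*k - 14)/(3*3**k) matches t_k.
Evaluate s at k=11 and k=3: -4352/177147 and -104/27; difference 677992/177147.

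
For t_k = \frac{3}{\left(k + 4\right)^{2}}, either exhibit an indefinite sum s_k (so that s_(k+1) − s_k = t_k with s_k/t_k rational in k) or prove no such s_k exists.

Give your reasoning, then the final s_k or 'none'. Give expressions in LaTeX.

r(k) = (k + 4)**2/(k + 5)**2 after simplifying.
Normal form (A,B,C) = (k**2 + 8*k + 16, k**2 + 10*k + 25, 1).
f must satisfy (k**2 + 8*k + 16)·f(k+1) − (k**2 + 8*k + 16)·f(k) = 1.
d = 0 from the (2,2,0) case.
f = c0 ⇒ A·f(k+1) − B(k−1)·f(k) − C = -1. The system {-1 = 0} is inconsistent; no antidifference.

not Gosper-summable; s_k does not exist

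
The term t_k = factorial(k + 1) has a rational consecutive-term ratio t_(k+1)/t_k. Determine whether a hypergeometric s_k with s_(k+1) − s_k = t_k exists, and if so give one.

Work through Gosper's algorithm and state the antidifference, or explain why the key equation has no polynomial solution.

none (Gosper's algorithm certifies no s_k)

Ratio r(k) = k + 2.
A = k + 2, B = 1, C = 1.
Set up (k + 2)·f(k+1) − (1)·f(k) − (1) = 0.
deg f ≤ -1 (via 1,0,0).
Bound -1 < 0, so the key equation has no polynomial solution.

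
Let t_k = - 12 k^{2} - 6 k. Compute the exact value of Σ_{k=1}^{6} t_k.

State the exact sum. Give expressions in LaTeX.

Σ = -1218

Compute t_(k+1)/t_k: get (k + 2*(k + 1)**2 + 1)/(k*(2*k + 1)).
A = 1, B = 1, C = k**2 + k/2.
f must satisfy (1)·f(k+1) − (1)·f(k) = k**2 + k/2.
Degrees (0,0,2) ⇒ d ≤ 3.
Match coefficients ⇒ f(k) = k*(k - 1)*(4*k + 1)/12.
R(k) = B(k−1)·f(k)/C(k) = (k - 1)*(4*k + 1)/(6*(2*k + 1)); s_k = R·t_k = k*(-4*k**2 + 3*k + 1).
Check: Δs_k = 6*k*(-2*k - 1). ✓
Σ_(k=1)^(6) t_k = s_(7) − s_(1) = -1218 − (0) = -1218.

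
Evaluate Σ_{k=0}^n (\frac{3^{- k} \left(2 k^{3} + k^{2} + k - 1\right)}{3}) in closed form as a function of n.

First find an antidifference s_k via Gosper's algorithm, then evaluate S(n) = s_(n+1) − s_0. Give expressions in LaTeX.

S(n) = 3^{- n - 1} \left(3^{n + 2} - n^{3} - 5 n^{2} - 11 n - 10\right)

The ratio is (k + 2*(k + 1)**3 + (k + 1)**2)/(3*(2*k**3 + k**2 + k - 1)).
Gosper form: A/B · C(k+1)/C(k) with A=1/3, B=1, C=k**3 + k**2/2 + k/2 - 1/2.
Key eq: (1/3)·f(k+1) = (1)·f(k) + (k**3 + k**2/2 + k/2 - 1/2).
d = 3 from the (0,0,3) case.
Coefficient equations give f(k) = -3*(k + 1)*(k**2 + k + 3)/2.
Certificate R = B(k−1)f/C = -3*(k + 1)*(k**2 + k + 3)/((2*k - 1)*(k**2 + k + 1)) gives s_k = (-k**3 - 2*k**2 - 4*k - 3)/3**k.
s_(k+1) − s_k = (2*k**3 + k**2 + k - 1)/(3*3**k) = t_k.
Telescope: S(n) = s_(n+1) − s_(0) = 3**(-n - 1)*(-n**3 - 5*n**2 - 11*n - 10) − (-3) = 3**(-n - 1)*(3**(n + 2) - n**3 - 5*n**2 - 11*n - 10).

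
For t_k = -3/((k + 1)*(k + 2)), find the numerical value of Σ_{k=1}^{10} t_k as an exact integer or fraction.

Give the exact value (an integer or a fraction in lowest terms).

Σ = -5/4

Compute t_(k+1)/t_k: get (k + 1)/(k + 3).
So A=k + 1 and B=k + 3, with C=1.
Set up (k + 1)·f(k+1) − (k + 2)·f(k) − (1) = 0.
From deg A=1, deg B=1, deg C=0: d=1.
Coefficient equations give f(k) = k.
Then R = B(k−1)f/C = k*(k + 2), so s_k = R(k)·t_k = -3*k/(k + 1).
Verify: -3/(k**2 + 3*k + 2) matches t_k.
Σ_(k=1)^(10) t_k = s_(11) − s_(1) = -11/4 − (-3/2) = -5/4.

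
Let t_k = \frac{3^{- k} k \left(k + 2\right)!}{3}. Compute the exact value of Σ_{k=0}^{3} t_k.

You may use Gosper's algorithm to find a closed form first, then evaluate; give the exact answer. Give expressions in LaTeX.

The ratio is (k + 1)*(k + 3)/(3*k).
Gosper form: A/B · C(k+1)/C(k) with A=k/3 + 1, B=1, C=k.
Set up (k/3 + 1)·f(k+1) − (1)·f(k) − (k) = 0.
deg f ≤ 0 (via 1,0,1).
Solve for f: f(k) = 3 (degree 0 ≤ 0).
Get s_k = R·t_k = factorial(k + 2)/3**k with R(k) = B(k−1)f(k)/C(k) = 3/k.
Verify: k*factorial(k + 2)/(3*3**k) matches t_k.
Telescoping: Σ = s_(4) − s_(0) = 80/9 − (2) = 62/9.

Σ = 62/9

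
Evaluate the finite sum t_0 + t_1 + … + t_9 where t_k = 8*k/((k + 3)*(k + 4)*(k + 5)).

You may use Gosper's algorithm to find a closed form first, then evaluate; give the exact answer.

t_(k+1)/t_k = (k + 1)*(k + 3)/(k*(k + 6)).
So A=k + 3 and B=k + 6, with C=k.
Solve (k + 3)·f(k+1) − (k + 5)·f(k) = k.
Degrees (1,1,1) ⇒ d ≤ 2.
Solving with deg f ≤ 2: f(k) = k*(k - 1)/8.
So s_k = (B(k−1)f/C)·t_k = ((k - 1)*(k + 5)/8)·t_k = k*(k - 1)/((k + 3)*(k + 4)).
s_(k+1) − s_k = 8*k/(k**3 + 12*k**2 + 47*k + 60) = t_k.
Telescoping: Σ = s_(10) − s_(0) = 45/91 − (0) = 45/91.

Σ = 45/91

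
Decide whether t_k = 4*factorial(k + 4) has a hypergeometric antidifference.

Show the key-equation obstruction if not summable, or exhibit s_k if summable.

No. Not Gosper-summable.

The ratio is k + 5.
Factor: A=k + 5; B=1; C=1.
Set up (k + 5)·f(k+1) − (1)·f(k) − (1) = 0.
Bound: deg f ≤ -1.
d = -1 < 0 ⇒ no nonzero polynomial f; not summable.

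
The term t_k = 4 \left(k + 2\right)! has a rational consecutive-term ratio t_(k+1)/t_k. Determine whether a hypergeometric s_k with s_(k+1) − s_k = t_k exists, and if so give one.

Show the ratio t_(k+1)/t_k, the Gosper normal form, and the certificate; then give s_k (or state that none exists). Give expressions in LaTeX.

Compute t_(k+1)/t_k: get k + 3.
Factor: A=k + 3; B=1; C=1.
Key eq: (k + 3)·f(k+1) = (1)·f(k) + (1).
d = -1 from the (1,0,0) case.
Negative degree bound (-1): no f exists, t_k not Gosper-summable.

none — t_k is not Gosper-summable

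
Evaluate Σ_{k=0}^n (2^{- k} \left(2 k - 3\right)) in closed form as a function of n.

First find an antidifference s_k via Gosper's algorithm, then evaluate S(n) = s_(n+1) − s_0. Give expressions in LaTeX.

S(n) = 2^{- n} \left(- 2^{n + 1} - 2 n - 1\right)

Compute t_(k+1)/t_k: get (2*k - 1)/(2*(2*k - 3)).
So A=1/2 and B=1, with C=k - 3/2.
Key eq: (1/2)·f(k+1) = (1)·f(k) + (k - 3/2).
deg f ≤ 1 (via 0,0,1).
Solving with deg f ≤ 1: f(k) = 1 - 2*k.
Certificate R = B(k−1)f/C = -2*(2*k - 1)/(2*k - 3) gives s_k = 2*(1 - 2*k)/2**k.
Check: Δs_k = (2*k - 3)/2**k. ✓
Evaluate: s_(n+1) = (-2*n - 1)/2**n; subtract s_(0) = 2 ⇒ S(n) = (-2**(n + 1) - 2*n - 1)/2**n.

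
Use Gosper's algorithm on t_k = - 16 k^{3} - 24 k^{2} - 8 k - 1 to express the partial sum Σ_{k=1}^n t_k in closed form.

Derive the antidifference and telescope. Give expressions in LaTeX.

S(n) = n \left(- 4 n^{3} - 16 n^{2} - 20 n - 9\right)

Ratio r(k) = (16*k**3 + 72*k**2 + 104*k + 49)/(16*k**3 + 24*k**2 + 8*k + 1).
Normal form (A,B,C) = (1, 1, k**3 + 3*k**2/2 + k/2 + 1/16).
f must satisfy (1)·f(k+1) − (1)·f(k) = k**3 + 3*k**2/2 + k/2 + 1/16.
Degrees (0,0,3) ⇒ d ≤ 4.
Solve for f: f(k) = k*(4*k**3 - 4*k + 1)/16 (degree 4 ≤ 4).
Certificate R = B(k−1)f/C = k*(4*k**3 - 4*k + 1)/(16*k**3 + 24*k**2 + 8*k + 1) gives s_k = k*(-4*k**3 + 4*k - 1).
Verify: -16*k**3 - 24*k**2 - 8*k - 1 matches t_k.
Evaluate: s_(n+1) = -4*n**4 - 16*n**3 - 20*n**2 - 9*n - 1; subtract s_(1) = -1 ⇒ S(n) = n*(-4*n**3 - 16*n**2 - 20*n - 9).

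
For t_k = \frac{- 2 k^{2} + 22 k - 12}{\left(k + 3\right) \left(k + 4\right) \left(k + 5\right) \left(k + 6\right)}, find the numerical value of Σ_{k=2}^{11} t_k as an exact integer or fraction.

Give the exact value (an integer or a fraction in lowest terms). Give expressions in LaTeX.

Σ = 237/4760

t_(k+1)/t_k = -(k + 3)*(11*k - (k + 1)**2 + 5)/((k + 7)*(k**2 - 11*k + 6)).
Factor: A=k + 3; B=k + 7; C=k**2 - 11*k + 6.
Key eq: (k + 3)·f(k+1) = (k + 6)·f(k) + (k**2 - 11*k + 6).
deg f ≤ 3 (via 1,1,2).
Match coefficients ⇒ f(k) = k*(k**2 - 48*k + 167)/60.
R(k) = B(k−1)·f(k)/C(k) = k*(k + 6)*(k**2 - 48*k + 167)/(60*(k**2 - 11*k + 6)); s_k = R·t_k = -k*(k**2 - 48*k + 167)/(30*(k + 3)*(k + 4)*(k + 5)).
Δs = 2*(-k**2 + 11*k - 6)/(k**4 + 18*k**3 + 119*k**2 + 342*k + 360), as required.
Telescoping: Σ = s_(12) − s_(2) = 53/2040 − (-1/42) = 237/4760.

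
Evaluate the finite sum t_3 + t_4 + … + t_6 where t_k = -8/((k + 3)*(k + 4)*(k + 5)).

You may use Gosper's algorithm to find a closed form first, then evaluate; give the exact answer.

Σ = -68/1155

t_(k+1)/t_k = (k + 3)/(k + 6).
Normal form (A,B,C) = (k + 3, k + 6, 1).
Solve (k + 3)·f(k+1) − (k + 5)·f(k) = 1.
deg f ≤ 2 (via 1,1,0).
Solving with deg f ≤ 2: f(k) = k*(k + 7)/24.
So s_k = (B(k−1)f/C)·t_k = (k*(k + 5)*(k + 7)/24)·t_k = k*(-k - 7)/(3*(k + 3)*(k + 4)).
s_(k+1) − s_k = -8/(k**3 + 12*k**2 + 47*k + 60) = t_k.
Evaluate s at k=7 and k=3: -49/165 and -5/21; difference -68/1155.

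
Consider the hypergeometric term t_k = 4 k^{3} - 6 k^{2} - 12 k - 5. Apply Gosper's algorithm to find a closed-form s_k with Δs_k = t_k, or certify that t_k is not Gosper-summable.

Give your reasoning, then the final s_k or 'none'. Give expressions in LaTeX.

s_k = k^{2} \left(k^{2} - 4 k - 2\right)

Compute t_(k+1)/t_k: get (4*k**3 + 6*k**2 - 12*k - 19)/(4*k**3 - 6*k**2 - 12*k - 5).
A = 1, B = 1, C = k**3 - 3*k**2/2 - 3*k - 5/4.
Key eq: (1)·f(k+1) = (1)·f(k) + (k**3 - 3*k**2/2 - 3*k - 5/4).
d = 4 from the (0,0,3) case.
Solve for f: f(k) = k**2*(k**2 - 4*k - 2)/4 (degree 4 ≤ 4).
So s_k = (B(k−1)f/C)·t_k = (k**2*(k**2 - 4*k - 2)/(4*k**3 - 6*k**2 - 12*k - 5))·t_k = k**2*(k**2 - 4*k - 2).
s_(k+1) − s_k = 4*k**3 - 6*k**2 - 12*k - 5 = t_k.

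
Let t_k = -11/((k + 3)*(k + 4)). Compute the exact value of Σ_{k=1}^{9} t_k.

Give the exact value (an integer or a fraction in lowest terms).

Σ = -99/52

Ratio r(k) = (k + 3)/(k + 5).
So A=k + 3 and B=k + 5, with C=1.
f must satisfy (k + 3)·f(k+1) − (k + 4)·f(k) = 1.
d = 1 from the (1,1,0) case.
Solve for f: f(k) = k/3 (degree 1 ≤ 1).
Certificate R = B(k−1)f/C = k*(k + 4)/3 gives s_k = -11*k/(3*k + 9).
Δs = -11/(k**2 + 7*k + 12), as required.
Telescoping: Σ = s_(10) − s_(1) = -110/39 − (-11/12) = -99/52.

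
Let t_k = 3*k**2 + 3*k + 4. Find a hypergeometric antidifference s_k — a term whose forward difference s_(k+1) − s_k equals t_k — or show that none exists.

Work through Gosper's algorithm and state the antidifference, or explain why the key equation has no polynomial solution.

Step 1: r(k) = (3*k**2 + 9*k + 10)/(3*k**2 + 3*k + 4).
Factor: A=1; B=1; C=k**2 + k + 4/3.
Need (1)·f(k+1) − (1)·f(k) = k**2 + k + 4/3.
d = 3 from the (0,0,2) case.
Match coefficients ⇒ f(k) = k*(k**2 + 3)/3.
So s_k = (B(k−1)f/C)·t_k = (k*(k**2 + 3)/(3*k**2 + 3*k + 4))·t_k = k*(k**2 + 3).
Δs = 3*k**2 + 3*k + 4, as required.

s_k = k*(k**2 + 3)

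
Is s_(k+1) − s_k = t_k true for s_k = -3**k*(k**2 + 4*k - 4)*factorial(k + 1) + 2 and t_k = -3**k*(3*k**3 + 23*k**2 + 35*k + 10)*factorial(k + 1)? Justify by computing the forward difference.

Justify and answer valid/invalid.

s_(k+1) = -3**(k + 1)*(4*k + (k + 1)**2)*factorial(k + 2) + 2
s_(k+1) − s_k = -3**k*(3*k**3 + 23*k**2 + 35*k + 10)*factorial(k + 1)
(s_(k+1) − s_k) − t_k = 0

valid (s_(k+1) − s_k reduces to t_k)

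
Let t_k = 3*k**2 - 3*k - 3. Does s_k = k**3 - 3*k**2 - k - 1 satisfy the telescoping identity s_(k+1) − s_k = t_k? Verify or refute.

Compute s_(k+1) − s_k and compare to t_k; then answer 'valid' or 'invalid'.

s_(k+1) = k**3 - 4*k - 4
s_(k+1) − s_k = 3*k**2 - 3*k - 3
(s_(k+1) − s_k) − t_k = 0

valid; difference matches t_k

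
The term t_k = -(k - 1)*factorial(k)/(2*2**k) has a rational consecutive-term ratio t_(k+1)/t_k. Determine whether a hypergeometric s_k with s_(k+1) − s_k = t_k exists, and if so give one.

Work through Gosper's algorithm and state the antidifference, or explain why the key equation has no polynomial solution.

The ratio is k*(k + 1)/(2*(k - 1)).
Gosper form: A/B · C(k+1)/C(k) with A=k/2 + 1/2, B=1, C=k - 1.
f must satisfy (k/2 + 1/2)·f(k+1) − (1)·f(k) = k - 1.
Bound: deg f ≤ 0.
Solving with deg f ≤ 0: f(k) = 2.
Get s_k = R·t_k = -factorial(k)/2**k with R(k) = B(k−1)f(k)/C(k) = 2/(k - 1).
Check: Δs_k = -(k - 1)*factorial(k)/(2*2**k). ✓

s_k = -factorial(k)/2**k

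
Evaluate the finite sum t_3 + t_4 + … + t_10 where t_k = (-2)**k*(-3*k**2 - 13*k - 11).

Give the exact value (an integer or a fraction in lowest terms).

Compute t_(k+1)/t_k: get 2*(-3*k**2 - 19*k - 27)/(3*k**2 + 13*k + 11).
Gosper form: A/B · C(k+1)/C(k) with A=-2, B=1, C=k**2 + 13*k/3 + 11/3.
f must satisfy (-2)·f(k+1) − (1)·f(k) = k**2 + 13*k/3 + 11/3.
d = 2 from the (0,0,2) case.
Solving with deg f ≤ 2: f(k) = -(k**2 + 3*k + 1)/3.
So s_k = (B(k−1)f/C)·t_k = (-(k**2 + 3*k + 1)/(3*k**2 + 13*k + 11))·t_k = (-2)**k*(k**2 + 3*k + 1).
Verify: (-2)**k*(-3*k**2 - 13*k - 11) matches t_k.
Evaluate s at k=11 and k=3: -317440 and -152; difference -317288.

Σ = -317288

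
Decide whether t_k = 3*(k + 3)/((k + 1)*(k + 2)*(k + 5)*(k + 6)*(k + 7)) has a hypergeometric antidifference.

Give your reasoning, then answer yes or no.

Compute t_(k+1)/t_k: get (k + 1)*(k + 4)*(k + 5)/((k + 3)**2*(k + 8)).
Gosper form: A/B · C(k+1)/C(k) with A=k + 1, B=k + 8, C=k**3 + 10*k**2 + 33*k + 36.
Solve (k + 1)·f(k+1) − (k + 7)·f(k) = k**3 + 10*k**2 + 33*k + 36.
Bound: deg f ≤ 6.
Solving with deg f ≤ 6: f(k) = k*(k + 2)*(k + 3)*(k + 4)*(k**2 + 12*k + 41)/90.
Get s_k = R·t_k = k*(k**2 + 12*k + 41)/(30*(k**3 + 12*k**2 + 41*k + 30)) with R(k) = B(k−1)f(k)/C(k) = k*(k + 2)*(k + 7)*(k**2 + 12*k + 41)/(90*(k + 3)).
s_(k+1) − s_k = 3*(k + 3)/(k**5 + 21*k**4 + 163*k**3 + 567*k**2 + 844*k + 420) = t_k.

Yes. s_k = k*(k**2 + 12*k + 41)/(30*(k**3 + 12*k**2 + 41*k + 30)).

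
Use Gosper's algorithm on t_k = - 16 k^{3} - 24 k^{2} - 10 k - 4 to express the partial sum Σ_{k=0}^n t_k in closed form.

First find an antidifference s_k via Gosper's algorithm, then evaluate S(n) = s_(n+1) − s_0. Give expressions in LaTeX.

r(k) = (8*k**3 + 36*k**2 + 53*k + 27)/(8*k**3 + 12*k**2 + 5*k + 2) after simplifying.
Take A(k)=1, B(k)=1, C(k)=k**3 + 3*k**2/2 + 5*k/8 + 1/4.
f must satisfy (1)·f(k+1) − (1)·f(k) = k**3 + 3*k**2/2 + 5*k/8 + 1/4.
deg f ≤ 4 (via 0,0,3).
A polynomial solution: f(k) = k*(4*k**3 - 3*k + 3)/16.
R(k) = B(k−1)·f(k)/C(k) = k*(4*k**3 - 3*k + 3)/(2*(8*k**3 + 12*k**2 + 5*k + 2)); s_k = R·t_k = k*(-4*k**3 + 3*k - 3).
Δs = -16*k**3 - 24*k**2 - 10*k - 4, as required.
Σ_(k=0)^n t_k = s_(n+1) − s_(0) = (-4*n**4 - 16*n**3 - 21*n**2 - 13*n - 4) − (0), i.e. -4*n**4 - 16*n**3 - 21*n**2 - 13*n - 4.

S(n) = - 4 n^{4} - 16 n^{3} - 21 n^{2} - 13 n - 4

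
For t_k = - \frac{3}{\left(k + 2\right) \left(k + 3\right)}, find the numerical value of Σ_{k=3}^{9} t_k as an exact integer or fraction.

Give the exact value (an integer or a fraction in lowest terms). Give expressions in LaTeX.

Σ = -7/20

Ratio r(k) = (k + 2)/(k + 4).
Normal form (A,B,C) = (k + 2, k + 4, 1).
Need (k + 2)·f(k+1) − (k + 3)·f(k) = 1.
deg f ≤ 1 (via 1,1,0).
A polynomial solution: f(k) = k/2.
Certificate R = B(k−1)f/C = k*(k + 3)/2 gives s_k = -3*k/(2*k + 4).
Check: Δs_k = -3/(k**2 + 5*k + 6). ✓
Telescoping: Σ = s_(10) − s_(3) = -5/4 − (-9/10) = -7/20.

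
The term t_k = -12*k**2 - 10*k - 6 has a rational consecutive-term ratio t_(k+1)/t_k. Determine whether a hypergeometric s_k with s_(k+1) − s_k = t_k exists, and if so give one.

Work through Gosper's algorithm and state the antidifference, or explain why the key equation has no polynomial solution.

s_k = k*(-4*k**2 + k - 3)

Step 1: r(k) = (6*k**2 + 17*k + 14)/(6*k**2 + 5*k + 3).
Normal form (A,B,C) = (1, 1, k**2 + 5*k/6 + 1/2).
f must satisfy (1)·f(k+1) − (1)·f(k) = k**2 + 5*k/6 + 1/2.
d = 3 from the (0,0,2) case.
Coefficient equations give f(k) = k*(4*k**2 - k + 3)/12.
So s_k = (B(k−1)f/C)·t_k = (k*(4*k**2 - k + 3)/(2*(6*k**2 + 5*k + 3)))·t_k = k*(-4*k**2 + k - 3).
s_(k+1) − s_k = -12*k**2 - 10*k - 6 = t_k.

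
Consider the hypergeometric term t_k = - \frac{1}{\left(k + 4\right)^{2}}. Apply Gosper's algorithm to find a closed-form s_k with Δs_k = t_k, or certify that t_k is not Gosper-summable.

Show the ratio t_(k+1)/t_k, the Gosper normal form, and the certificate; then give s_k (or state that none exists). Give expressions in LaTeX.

no hypergeometric antidifference exists

Step 1: r(k) = (k + 4)**2/(k + 5)**2.
A = k**2 + 8*k + 16, B = k**2 + 10*k + 25, C = 1.
Set up (k**2 + 8*k + 16)·f(k+1) − (k**2 + 8*k + 16)·f(k) − (1) = 0.
deg f ≤ 0 (via 2,2,0).
Write f(k) = c0. Then LHS − RHS = -1, requiring -1 = 0: contradictory. No certificate.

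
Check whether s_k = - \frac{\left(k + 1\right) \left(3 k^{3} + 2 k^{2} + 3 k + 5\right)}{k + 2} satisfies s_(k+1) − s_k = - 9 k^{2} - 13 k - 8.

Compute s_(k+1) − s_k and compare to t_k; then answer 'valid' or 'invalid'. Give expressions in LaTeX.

Invalid: residual \frac{6 k^{3} + 29 k^{2} + 31 k + 11}{k^{2} + 5 k + 6} ≠ 0.

s_(k+1) = (-3*k**4 - 17*k**3 - 38*k**2 - 45*k - 26)/(k + 3)
s_(k+1) − s_k = (-9*k**4 - 52*k**3 - 98*k**2 - 87*k - 37)/(k**2 + 5*k + 6)
(s_(k+1) − s_k) − t_k = (6*k**3 + 29*k**2 + 31*k + 11)/(k**2 + 5*k + 6)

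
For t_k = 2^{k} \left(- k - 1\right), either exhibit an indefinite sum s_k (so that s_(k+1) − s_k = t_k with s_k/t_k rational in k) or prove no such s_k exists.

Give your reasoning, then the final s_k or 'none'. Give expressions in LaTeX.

The ratio is 2*(k + 2)/(k + 1).
Normal form (A,B,C) = (2, 1, k + 1).
Need (2)·f(k+1) − (1)·f(k) = k + 1.
From deg A=0, deg B=0, deg C=1: d=1.
Solve for f: f(k) = k - 1 (degree 1 ≤ 1).
Then R = B(k−1)f/C = (k - 1)/(k + 1), so s_k = R(k)·t_k = 2**k*(1 - k).
Verify: 2**k*(-k - 1) matches t_k.

s_k = 2^{k} \left(1 - k\right)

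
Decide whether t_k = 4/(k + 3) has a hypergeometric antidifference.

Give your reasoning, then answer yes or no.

No. Not Gosper-summable.

Step 1: r(k) = (k + 3)/(k + 4).
So A=k + 3 and B=k + 4, with C=1.
Key eq: (k + 3)·f(k+1) = (k + 3)·f(k) + (1).
Bound: deg f ≤ 0.
Write f(k) = c0. Then LHS − RHS = -1, requiring -1 = 0: contradictory. No certificate.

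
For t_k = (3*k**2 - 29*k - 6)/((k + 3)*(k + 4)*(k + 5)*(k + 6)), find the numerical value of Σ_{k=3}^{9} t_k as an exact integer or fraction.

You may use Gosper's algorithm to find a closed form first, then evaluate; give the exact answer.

Σ = -319/5460

The ratio is (k + 3)*(29*k - 3*(k + 1)**2 + 35)/((k + 7)*(-3*k**2 + 29*k + 6)).
Take A(k)=k + 3, B(k)=k + 7, C(k)=k**2 - 29*k/3 - 2.
Key eq: (k + 3)·f(k+1) = (k + 6)·f(k) + (k**2 - 29*k/3 - 2).
From deg A=1, deg B=1, deg C=2: d=3.
Solving with deg f ≤ 3: f(k) = -k*(k**2 + 72*k - 33)/60.
Get s_k = R·t_k = k*(-k**2 - 72*k + 33)/(20*(k + 3)*(k + 4)*(k + 5)) with R(k) = B(k−1)f(k)/C(k) = -k*(k + 6)*(k**2 + 72*k - 33)/(20*(3*k**2 - 29*k - 6)).
Verify: (3*k**2 - 29*k - 6)/(k**4 + 18*k**3 + 119*k**2 + 342*k + 360) matches t_k.
Σ_(k=3)^(9) t_k = s_(10) − s_(3) = -787/5460 − (-3/35) = -319/5460.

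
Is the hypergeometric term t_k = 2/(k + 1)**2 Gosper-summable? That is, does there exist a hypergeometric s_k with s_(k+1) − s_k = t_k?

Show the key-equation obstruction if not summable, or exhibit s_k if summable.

No. Not Gosper-summable.

Step 1: r(k) = (k + 1)**2/(k + 2)**2.
A = k**2 + 2*k + 1, B = k**2 + 4*k + 4, C = 1.
Key eq: (k**2 + 2*k + 1)·f(k+1) = (k**2 + 2*k + 1)·f(k) + (1).
Bound: deg f ≤ 0.
Write f(k) = c0. Then LHS − RHS = -1, requiring -1 = 0: contradictory. No certificate.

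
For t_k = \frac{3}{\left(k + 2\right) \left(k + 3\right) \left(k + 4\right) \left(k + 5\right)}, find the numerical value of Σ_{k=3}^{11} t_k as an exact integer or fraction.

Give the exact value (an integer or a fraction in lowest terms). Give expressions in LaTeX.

r(k) = (k + 2)/(k + 6) after simplifying.
Take A(k)=k + 2, B(k)=k + 6, C(k)=1.
Key eq: (k + 2)·f(k+1) = (k + 5)·f(k) + (1).
Degrees (1,1,0) ⇒ d ≤ 3.
A polynomial solution: f(k) = k*(k**2 + 9*k + 26)/72.
Get s_k = R·t_k = k*(k**2 + 9*k + 26)/(24*(k + 2)*(k + 3)*(k + 4)) with R(k) = B(k−1)f(k)/C(k) = k*(k + 5)*(k**2 + 9*k + 26)/72.
Δs = 3/(k**4 + 14*k**3 + 71*k**2 + 154*k + 120), as required.
Telescoping: Σ = s_(12) − s_(3) = 139/3360 − (31/840) = 1/224.

Σ = 1/224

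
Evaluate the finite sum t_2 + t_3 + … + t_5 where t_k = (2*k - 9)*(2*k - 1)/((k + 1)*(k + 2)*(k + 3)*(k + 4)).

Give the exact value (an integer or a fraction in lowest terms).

Σ = -17/280

Step 1: r(k) = (4*k**3 - 8*k**2 - 19*k - 7)/(4*k**3 - 91*k + 45).
Normal form (A,B,C) = (k + 1, k + 5, k**2 - 5*k + 9/4).
f must satisfy (k + 1)·f(k+1) − (k + 4)·f(k) = k**2 - 5*k + 9/4.
Bound: deg f ≤ 3.
Coefficient equations give f(k) = k*(k**2 - 2*k + 19)/8.
So s_k = (B(k−1)f/C)·t_k = (k*(k + 4)*(k**2 - 2*k + 19)/(2*(2*k - 9)*(2*k - 1)))·t_k = k*(k**2 - 2*k + 19)/(2*(k**3 + 6*k**2 + 11*k + 6)).
Δs = (4*k**2 - 20*k + 9)/(k**4 + 10*k**3 + 35*k**2 + 50*k + 24), as required.
Evaluate s at k=6 and k=2: 43/168 and 19/60; difference -17/280.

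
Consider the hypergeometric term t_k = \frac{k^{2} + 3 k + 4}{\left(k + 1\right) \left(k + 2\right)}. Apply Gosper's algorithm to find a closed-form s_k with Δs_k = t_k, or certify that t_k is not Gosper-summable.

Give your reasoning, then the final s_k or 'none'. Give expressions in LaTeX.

s_k = \frac{k \left(k + 3\right)}{k + 1}

t_(k+1)/t_k = (k + 1)*(3*k + (k + 1)**2 + 7)/((k + 3)*(k**2 + 3*k + 4)).
So A=k + 1 and B=k + 3, with C=k**2 + 3*k + 4.
Need (k + 1)·f(k+1) − (k + 2)·f(k) = k**2 + 3*k + 4.
d = 2 from the (1,1,2) case.
Solve for f: f(k) = k*(k + 3) (degree 2 ≤ 2).
So s_k = (B(k−1)f/C)·t_k = (k*(k + 2)*(k + 3)/(k**2 + 3*k + 4))·t_k = k*(k + 3)/(k + 1).
s_(k+1) − s_k = (k**2 + 3*k + 4)/(k**2 + 3*k + 2) = t_k.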